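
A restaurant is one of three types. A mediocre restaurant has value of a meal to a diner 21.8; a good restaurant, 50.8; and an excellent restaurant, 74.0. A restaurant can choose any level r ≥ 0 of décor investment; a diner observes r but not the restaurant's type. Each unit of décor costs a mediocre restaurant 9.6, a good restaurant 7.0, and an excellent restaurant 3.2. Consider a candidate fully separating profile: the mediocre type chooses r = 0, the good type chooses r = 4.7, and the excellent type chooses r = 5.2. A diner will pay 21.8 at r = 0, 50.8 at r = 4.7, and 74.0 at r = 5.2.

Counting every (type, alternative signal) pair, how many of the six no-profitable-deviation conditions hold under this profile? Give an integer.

Mediocre (own payoff 21.8): to r=4.7 gives 50.8 − 9.6×4.7 = 5.68 → no gain ✓; to r=5.2 gives 74.0 − 9.6×5.2 = 24.08 → profitable ✗.
Good (own payoff 50.8 − 7.0×4.7 = 17.9): to r=0 gives 21.8 → profitable ✗; to r=5.2 gives 74.0 − 7.0×5.2 = 37.6 → profitable ✗.
Excellent (own payoff 74.0 − 3.2×5.2 = 57.36): to r=0 gives 21.8 → no gain ✓; to r=4.7 gives 50.8 − 3.2×4.7 = 35.76 → no gain ✓.
3 of the 6 constraints hold; not an equilibrium.

3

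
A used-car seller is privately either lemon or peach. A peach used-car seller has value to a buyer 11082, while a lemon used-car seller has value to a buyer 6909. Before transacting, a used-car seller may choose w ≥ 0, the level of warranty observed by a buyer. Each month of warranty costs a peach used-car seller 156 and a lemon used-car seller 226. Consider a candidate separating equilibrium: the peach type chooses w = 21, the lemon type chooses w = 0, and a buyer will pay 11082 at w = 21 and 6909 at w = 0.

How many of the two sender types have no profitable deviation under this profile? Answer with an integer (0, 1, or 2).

Peach type: signal → 11082 − 156 × 21 = 7806; deviate to 0 → 6909. IC holds (7806 ≥ 6909).
Lemon type: stay at 0 → 6909; mimic → 11082 − 226 × 21 = 6336. IC holds (6909 ≥ 6336).
2 of 2 constraints hold, so this is a separating equilibrium.

2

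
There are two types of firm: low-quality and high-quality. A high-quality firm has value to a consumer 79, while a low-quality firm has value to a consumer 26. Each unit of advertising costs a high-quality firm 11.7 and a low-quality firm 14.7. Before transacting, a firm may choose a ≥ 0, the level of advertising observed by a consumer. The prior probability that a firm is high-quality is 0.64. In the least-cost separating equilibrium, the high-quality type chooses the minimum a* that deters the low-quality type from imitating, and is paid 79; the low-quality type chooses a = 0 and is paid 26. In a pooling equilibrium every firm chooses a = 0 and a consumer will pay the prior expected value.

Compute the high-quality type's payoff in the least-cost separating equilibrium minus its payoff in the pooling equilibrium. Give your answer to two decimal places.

Least-cost separating signal: a* solves 26 = 79 − 14.7·a*, so a* = (79 − 26)/14.7 ≈ 3.6054.
High-quality type's separating payoff: 79 − 11.7 × a* = 79 − 11.7 × (79 − 26)/14.7 = 79 − 620.1/14.7 ≈ 36.8163.
Pooling payoff: 0.64 × 79 + 0.36 × 26 = 59.92.
Difference: 36.8163 − 59.92 = -23.1037, i.e. -23.10 to two decimal places.
The high-quality type would prefer the pooling outcome.

-23.10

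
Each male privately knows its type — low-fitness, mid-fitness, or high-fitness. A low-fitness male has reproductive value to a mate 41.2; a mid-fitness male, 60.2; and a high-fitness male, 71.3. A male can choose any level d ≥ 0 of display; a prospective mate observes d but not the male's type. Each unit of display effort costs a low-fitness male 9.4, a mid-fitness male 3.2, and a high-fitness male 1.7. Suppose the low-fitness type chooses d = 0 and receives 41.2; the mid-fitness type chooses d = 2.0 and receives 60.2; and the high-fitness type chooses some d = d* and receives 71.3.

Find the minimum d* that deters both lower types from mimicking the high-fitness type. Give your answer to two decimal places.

5.47

Mid-fitness type (on-path payoff 60.2 − 3.2×2.0 = 53.8) won't mimic when 53.8 ≥ 71.3 − 3.2·d*, i.e. d* ≥ 5.47.
Low-fitness type (on-path payoff 41.2) won't mimic when 41.2 ≥ 71.3 − 9.4·d*, i.e. d* ≥ 3.20.
Both must hold, so d* = max(3.20, 5.47) = 5.47. The mid-fitness type's constraint binds.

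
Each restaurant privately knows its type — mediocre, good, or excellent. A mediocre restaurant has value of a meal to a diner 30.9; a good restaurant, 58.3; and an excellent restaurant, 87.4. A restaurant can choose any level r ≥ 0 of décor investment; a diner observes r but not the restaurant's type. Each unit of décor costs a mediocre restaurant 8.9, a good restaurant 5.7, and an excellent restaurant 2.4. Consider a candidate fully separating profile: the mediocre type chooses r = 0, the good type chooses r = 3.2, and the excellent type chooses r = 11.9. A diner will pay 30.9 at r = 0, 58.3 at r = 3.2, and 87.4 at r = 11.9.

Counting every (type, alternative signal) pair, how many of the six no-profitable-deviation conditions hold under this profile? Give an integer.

Good (own payoff 58.3 − 5.7×3.2 = 40.06): to r=0 gives 30.9 → no gain ✓; to r=11.9 gives 87.4 − 5.7×11.9 = 19.57 → no gain ✓.
Excellent (own payoff 87.4 − 2.4×11.9 = 58.84): to r=0 gives 30.9 → no gain ✓; to r=3.2 gives 58.3 − 2.4×3.2 = 50.62 → no gain ✓.
Mediocre (own payoff 30.9): to r=3.2 gives 58.3 − 8.9×3.2 = 29.82 → no gain ✓; to r=11.9 gives 87.4 − 8.9×11.9 = -18.51 → no gain ✓.
6 of the 6 constraints hold; this profile is a separating equilibrium.

6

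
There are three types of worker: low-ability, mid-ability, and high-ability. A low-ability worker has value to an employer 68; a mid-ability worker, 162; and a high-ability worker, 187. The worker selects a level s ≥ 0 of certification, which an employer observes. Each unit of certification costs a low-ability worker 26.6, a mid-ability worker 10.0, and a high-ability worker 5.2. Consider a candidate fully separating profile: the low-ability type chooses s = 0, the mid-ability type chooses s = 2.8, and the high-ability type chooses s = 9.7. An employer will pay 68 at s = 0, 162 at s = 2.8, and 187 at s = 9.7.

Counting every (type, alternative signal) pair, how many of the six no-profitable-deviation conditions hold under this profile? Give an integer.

4

Low-ability (own payoff 68): to s=2.8 gives 162 − 26.6×2.8 = 87.52 → profitable ✗; to s=9.7 gives 187 − 26.6×9.7 = -71.02 → no gain ✓.
Mid-ability (own payoff 162 − 10.0×2.8 = 134): to s=0 gives 68 → no gain ✓; to s=9.7 gives 187 − 10.0×9.7 = 90 → no gain ✓.
High-ability (own payoff 187 − 5.2×9.7 = 136.56): to s=0 gives 68 → no gain ✓; to s=2.8 gives 162 − 5.2×2.8 = 147.44 → profitable ✗.
4 of the 6 constraints hold; not an equilibrium.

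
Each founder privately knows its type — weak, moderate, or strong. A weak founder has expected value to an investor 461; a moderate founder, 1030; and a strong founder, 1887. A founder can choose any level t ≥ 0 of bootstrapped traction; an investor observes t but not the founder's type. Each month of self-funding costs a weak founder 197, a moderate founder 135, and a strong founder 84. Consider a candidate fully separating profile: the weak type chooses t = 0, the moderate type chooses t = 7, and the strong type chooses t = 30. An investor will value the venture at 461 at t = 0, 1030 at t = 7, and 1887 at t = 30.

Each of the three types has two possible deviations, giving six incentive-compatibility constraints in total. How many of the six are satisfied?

3

Strong (own payoff 1887 − 84×30 = -633): to t=0 gives 461 → profitable ✗; to t=7 gives 1030 − 84×7 = 442 → profitable ✗.
Moderate (own payoff 1030 − 135×7 = 85): to t=0 gives 461 → profitable ✗; to t=30 gives 1887 − 135×30 = -2163 → no gain ✓.
Weak (own payoff 461): to t=7 gives 1030 − 197×7 = -349 → no gain ✓; to t=30 gives 1887 − 197×30 = -4023 → no gain ✓.
3 of the 6 constraints hold; not an equilibrium.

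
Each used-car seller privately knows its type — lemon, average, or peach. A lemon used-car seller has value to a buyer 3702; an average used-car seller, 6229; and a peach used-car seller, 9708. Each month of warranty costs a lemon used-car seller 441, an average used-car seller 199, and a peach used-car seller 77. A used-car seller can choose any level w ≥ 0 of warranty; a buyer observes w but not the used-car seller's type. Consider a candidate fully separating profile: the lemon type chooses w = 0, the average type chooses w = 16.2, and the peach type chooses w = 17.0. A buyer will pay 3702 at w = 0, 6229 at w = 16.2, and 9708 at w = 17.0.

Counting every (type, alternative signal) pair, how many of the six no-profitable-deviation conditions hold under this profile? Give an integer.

4

Average (own payoff 6229 − 199×16.2 = 3005.2): to w=0 gives 3702 → profitable ✗; to w=17.0 gives 9708 − 199×17.0 = 6325 → profitable ✗.
Peach (own payoff 9708 − 77×17.0 = 8399): to w=0 gives 3702 → no gain ✓; to w=16.2 gives 6229 − 77×16.2 = 4981.6 → no gain ✓.
Lemon (own payoff 3702): to w=16.2 gives 6229 − 441×16.2 = -915.2 → no gain ✓; to w=17.0 gives 9708 − 441×17.0 = 2211 → no gain ✓.
4 of the 6 constraints hold; not an equilibrium.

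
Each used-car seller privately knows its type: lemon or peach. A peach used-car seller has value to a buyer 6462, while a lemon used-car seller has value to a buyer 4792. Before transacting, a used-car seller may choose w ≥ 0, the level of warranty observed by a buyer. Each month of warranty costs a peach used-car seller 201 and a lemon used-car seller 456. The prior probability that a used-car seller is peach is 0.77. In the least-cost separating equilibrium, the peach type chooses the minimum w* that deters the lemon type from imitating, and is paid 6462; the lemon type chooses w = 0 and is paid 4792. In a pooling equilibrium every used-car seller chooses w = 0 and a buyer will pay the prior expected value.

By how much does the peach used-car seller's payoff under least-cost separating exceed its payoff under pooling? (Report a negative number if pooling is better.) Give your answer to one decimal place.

-352.0

Least-cost separating signal: w* solves 4792 = 6462 − 456·w*, so w* = (6462 − 4792)/456 ≈ 3.6623.
Peach type's separating payoff: 6462 − 201 × w* = 6462 − 201 × (6462 − 4792)/456 = 6462 − 335670/456 ≈ 5725.882.
Pooling payoff: 0.77 × 6462 + 0.23 × 4792 = 6077.9.
Difference: 5725.882 − 6077.9 = -352.018, i.e. -352.0 to one decimal place.
The peach type would prefer the pooling outcome.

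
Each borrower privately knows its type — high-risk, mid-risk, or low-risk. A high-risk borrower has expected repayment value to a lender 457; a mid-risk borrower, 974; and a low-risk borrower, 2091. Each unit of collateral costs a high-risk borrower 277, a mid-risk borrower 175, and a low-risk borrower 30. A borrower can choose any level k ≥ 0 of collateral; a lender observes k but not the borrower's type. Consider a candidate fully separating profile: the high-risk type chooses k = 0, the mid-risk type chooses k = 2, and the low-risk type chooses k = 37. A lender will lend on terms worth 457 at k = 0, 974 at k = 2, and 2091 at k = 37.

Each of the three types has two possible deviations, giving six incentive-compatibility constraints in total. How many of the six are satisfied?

6

Mid-risk (own payoff 974 − 175×2 = 624): to k=0 gives 457 → no gain ✓; to k=37 gives 2091 − 175×37 = -4384 → no gain ✓.
Low-risk (own payoff 2091 − 30×37 = 981): to k=0 gives 457 → no gain ✓; to k=2 gives 974 − 30×2 = 914 → no gain ✓.
High-risk (own payoff 457): to k=2 gives 974 − 277×2 = 420 → no gain ✓; to k=37 gives 2091 − 277×37 = -8158 → no gain ✓.
6 of the 6 constraints hold; this profile is a separating equilibrium.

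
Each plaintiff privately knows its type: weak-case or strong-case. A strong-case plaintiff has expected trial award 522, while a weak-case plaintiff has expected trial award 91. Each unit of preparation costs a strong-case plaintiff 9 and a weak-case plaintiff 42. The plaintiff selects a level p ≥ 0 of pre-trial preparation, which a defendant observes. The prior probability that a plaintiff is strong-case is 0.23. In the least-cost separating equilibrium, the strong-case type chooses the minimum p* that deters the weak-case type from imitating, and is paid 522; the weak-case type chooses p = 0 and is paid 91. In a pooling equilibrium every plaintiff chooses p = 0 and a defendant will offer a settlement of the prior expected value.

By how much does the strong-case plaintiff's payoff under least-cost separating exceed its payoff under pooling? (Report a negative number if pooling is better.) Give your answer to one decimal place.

Least-cost separating signal: p* solves 91 = 522 − 42·p*, so p* = (522 − 91)/42 ≈ 10.2619.
Strong-case type's separating payoff: 522 − 9 × p* = 522 − 9 × (522 − 91)/42 = 522 − 3879/42 ≈ 429.643.
Pooling payoff: 0.23 × 522 + 0.77 × 91 = 190.13.
Difference: 429.643 − 190.13 = 239.513, i.e. 239.5 to one decimal place.
The strong-case type prefers to separate.

239.5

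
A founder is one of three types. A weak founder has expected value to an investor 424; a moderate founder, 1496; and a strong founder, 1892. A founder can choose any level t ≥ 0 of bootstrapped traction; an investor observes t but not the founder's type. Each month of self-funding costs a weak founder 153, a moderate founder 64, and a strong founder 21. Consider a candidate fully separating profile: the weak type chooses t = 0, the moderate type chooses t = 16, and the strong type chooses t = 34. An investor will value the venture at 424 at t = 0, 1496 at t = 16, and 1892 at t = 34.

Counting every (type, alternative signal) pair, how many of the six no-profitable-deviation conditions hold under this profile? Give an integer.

6

Weak (own payoff 424): to t=16 gives 1496 − 153×16 = -952 → no gain ✓; to t=34 gives 1892 − 153×34 = -3310 → no gain ✓.
Moderate (own payoff 1496 − 64×16 = 472): to t=0 gives 424 → no gain ✓; to t=34 gives 1892 − 64×34 = -284 → no gain ✓.
Strong (own payoff 1892 − 21×34 = 1178): to t=0 gives 424 → no gain ✓; to t=16 gives 1496 − 21×16 = 1160 → no gain ✓.
6 of the 6 constraints hold; this profile is a separating equilibrium.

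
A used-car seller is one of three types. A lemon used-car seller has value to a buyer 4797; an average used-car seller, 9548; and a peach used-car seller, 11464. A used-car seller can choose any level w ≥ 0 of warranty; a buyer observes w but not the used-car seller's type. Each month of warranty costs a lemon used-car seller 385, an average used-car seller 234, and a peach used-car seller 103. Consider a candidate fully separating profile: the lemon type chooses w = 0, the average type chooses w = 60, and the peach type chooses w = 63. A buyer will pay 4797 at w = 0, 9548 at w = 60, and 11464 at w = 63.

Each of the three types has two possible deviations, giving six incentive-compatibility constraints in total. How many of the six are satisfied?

4

Lemon (own payoff 4797): to w=60 gives 9548 − 385×60 = -13552 → no gain ✓; to w=63 gives 11464 − 385×63 = -12791 → no gain ✓.
Average (own payoff 9548 − 234×60 = -4492): to w=0 gives 4797 → profitable ✗; to w=63 gives 11464 − 234×63 = -3278 → profitable ✗.
Peach (own payoff 11464 − 103×63 = 4975): to w=0 gives 4797 → no gain ✓; to w=60 gives 9548 − 103×60 = 3368 → no gain ✓.
4 of the 6 constraints hold; not an equilibrium.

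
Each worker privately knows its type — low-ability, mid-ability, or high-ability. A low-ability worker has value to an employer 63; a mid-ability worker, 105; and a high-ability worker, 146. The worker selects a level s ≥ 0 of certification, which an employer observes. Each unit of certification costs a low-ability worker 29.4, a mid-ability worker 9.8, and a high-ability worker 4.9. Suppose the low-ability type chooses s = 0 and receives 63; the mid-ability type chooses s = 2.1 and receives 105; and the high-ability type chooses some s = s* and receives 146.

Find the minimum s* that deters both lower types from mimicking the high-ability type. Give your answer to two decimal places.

Mid-ability type (on-path payoff 105 − 9.8×2.1 = 84.42) won't mimic when 84.42 ≥ 146 − 9.8·s*, i.e. s* ≥ 6.28.
Low-ability type (on-path payoff 63) won't mimic when 63 ≥ 146 − 29.4·s*, i.e. s* ≥ 2.82.
Both must hold, so s* = max(2.82, 6.28) = 6.28. The mid-ability type's constraint binds.

6.28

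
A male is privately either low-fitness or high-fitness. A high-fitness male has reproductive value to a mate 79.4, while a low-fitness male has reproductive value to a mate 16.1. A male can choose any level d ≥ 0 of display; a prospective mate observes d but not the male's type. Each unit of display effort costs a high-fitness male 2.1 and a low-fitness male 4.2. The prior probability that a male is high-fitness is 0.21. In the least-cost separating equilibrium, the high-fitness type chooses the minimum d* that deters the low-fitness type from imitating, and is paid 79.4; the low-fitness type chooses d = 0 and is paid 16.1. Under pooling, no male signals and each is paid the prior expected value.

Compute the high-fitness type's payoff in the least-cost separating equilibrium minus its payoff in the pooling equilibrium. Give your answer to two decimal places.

Least-cost separating signal: d* solves 16.1 = 79.4 − 4.2·d*, so d* = (79.4 − 16.1)/4.2 ≈ 15.0714.
High-fitness type's separating payoff: 79.4 − 2.1 × d* = 79.4 − 2.1 × (79.4 − 16.1)/4.2 = 79.4 − 132.93/4.2 = 47.75.
Pooling payoff: 0.21 × 79.4 + 0.79 × 16.1 = 29.393.
Difference: 47.75 − 29.393 = 18.357, i.e. 18.36 to two decimal places.
The high-fitness type prefers to separate.

18.36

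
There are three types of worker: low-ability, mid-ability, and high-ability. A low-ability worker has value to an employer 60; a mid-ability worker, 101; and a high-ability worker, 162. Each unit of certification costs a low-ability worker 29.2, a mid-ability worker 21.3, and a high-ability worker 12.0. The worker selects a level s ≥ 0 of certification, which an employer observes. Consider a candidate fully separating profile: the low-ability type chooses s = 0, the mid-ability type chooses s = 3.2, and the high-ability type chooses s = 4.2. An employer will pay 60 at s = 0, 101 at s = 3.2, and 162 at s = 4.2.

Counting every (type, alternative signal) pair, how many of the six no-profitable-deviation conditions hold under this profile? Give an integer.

4

Low-ability (own payoff 60): to s=3.2 gives 101 − 29.2×3.2 = 7.56 → no gain ✓; to s=4.2 gives 162 − 29.2×4.2 = 39.36 → no gain ✓.
Mid-ability (own payoff 101 − 21.3×3.2 = 32.84): to s=0 gives 60 → profitable ✗; to s=4.2 gives 162 − 21.3×4.2 = 72.54 → profitable ✗.
High-ability (own payoff 162 − 12.0×4.2 = 111.6): to s=0 gives 60 → no gain ✓; to s=3.2 gives 101 − 12.0×3.2 = 62.6 → no gain ✓.
4 of the 6 constraints hold; not an equilibrium.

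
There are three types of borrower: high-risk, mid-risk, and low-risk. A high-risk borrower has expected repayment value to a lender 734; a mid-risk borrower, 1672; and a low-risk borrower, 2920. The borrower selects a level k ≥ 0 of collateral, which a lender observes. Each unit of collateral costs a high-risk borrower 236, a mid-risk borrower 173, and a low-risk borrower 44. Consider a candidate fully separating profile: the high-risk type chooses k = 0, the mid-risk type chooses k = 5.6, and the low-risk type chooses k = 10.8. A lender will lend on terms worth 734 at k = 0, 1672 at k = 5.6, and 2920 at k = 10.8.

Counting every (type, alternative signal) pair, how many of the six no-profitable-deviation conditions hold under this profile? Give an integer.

4

Low-risk (own payoff 2920 − 44×10.8 = 2444.8): to k=0 gives 734 → no gain ✓; to k=5.6 gives 1672 − 44×5.6 = 1425.6 → no gain ✓.
Mid-risk (own payoff 1672 − 173×5.6 = 703.2): to k=0 gives 734 → profitable ✗; to k=10.8 gives 2920 − 173×10.8 = 1051.6 → profitable ✗.
High-risk (own payoff 734): to k=5.6 gives 1672 − 236×5.6 = 350.4 → no gain ✓; to k=10.8 gives 2920 − 236×10.8 = 371.2 → no gain ✓.
4 of the 6 constraints hold; not an equilibrium.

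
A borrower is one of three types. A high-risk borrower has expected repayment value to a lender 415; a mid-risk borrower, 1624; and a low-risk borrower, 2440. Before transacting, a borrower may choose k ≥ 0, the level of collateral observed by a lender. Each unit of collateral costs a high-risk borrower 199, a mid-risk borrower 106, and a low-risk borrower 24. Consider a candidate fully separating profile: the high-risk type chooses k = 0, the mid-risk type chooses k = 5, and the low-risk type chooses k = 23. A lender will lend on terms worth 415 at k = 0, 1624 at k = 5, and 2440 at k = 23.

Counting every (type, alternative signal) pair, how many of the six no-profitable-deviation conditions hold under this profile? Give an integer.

High-risk (own payoff 415): to k=5 gives 1624 − 199×5 = 629 → profitable ✗; to k=23 gives 2440 − 199×23 = -2137 → no gain ✓.
Low-risk (own payoff 2440 − 24×23 = 1888): to k=0 gives 415 → no gain ✓; to k=5 gives 1624 − 24×5 = 1504 → no gain ✓.
Mid-risk (own payoff 1624 − 106×5 = 1094): to k=0 gives 415 → no gain ✓; to k=23 gives 2440 − 106×23 = 2 → no gain ✓.
5 of the 6 constraints hold; not an equilibrium.

5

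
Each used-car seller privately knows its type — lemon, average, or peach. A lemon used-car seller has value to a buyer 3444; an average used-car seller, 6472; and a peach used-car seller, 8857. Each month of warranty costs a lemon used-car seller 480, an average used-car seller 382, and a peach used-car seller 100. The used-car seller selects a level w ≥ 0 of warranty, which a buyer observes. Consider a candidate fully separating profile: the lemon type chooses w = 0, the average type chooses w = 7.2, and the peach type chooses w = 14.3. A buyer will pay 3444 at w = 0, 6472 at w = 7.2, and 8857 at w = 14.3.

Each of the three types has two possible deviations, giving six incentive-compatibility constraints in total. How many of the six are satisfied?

6

Peach (own payoff 8857 − 100×14.3 = 7427): to w=0 gives 3444 → no gain ✓; to w=7.2 gives 6472 − 100×7.2 = 5752 → no gain ✓.
Average (own payoff 6472 − 382×7.2 = 3721.6): to w=0 gives 3444 → no gain ✓; to w=14.3 gives 8857 − 382×14.3 = 3394.4 → no gain ✓.
Lemon (own payoff 3444): to w=7.2 gives 6472 − 480×7.2 = 3016 → no gain ✓; to w=14.3 gives 8857 − 480×14.3 = 1993 → no gain ✓.
6 of the 6 constraints hold; this profile is a separating equilibrium.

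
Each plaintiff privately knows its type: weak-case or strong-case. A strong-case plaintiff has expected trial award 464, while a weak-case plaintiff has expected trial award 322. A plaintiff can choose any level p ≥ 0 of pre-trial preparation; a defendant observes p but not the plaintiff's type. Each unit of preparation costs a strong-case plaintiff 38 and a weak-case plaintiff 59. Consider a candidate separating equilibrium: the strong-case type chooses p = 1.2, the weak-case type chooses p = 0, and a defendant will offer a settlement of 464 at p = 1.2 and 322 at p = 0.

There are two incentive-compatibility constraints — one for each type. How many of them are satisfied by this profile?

Strong-case type: signal → 464 − 38 × 1.2 = 418.4; deviate to 0 → 322. IC holds (418.4 ≥ 322).
Weak-case type: stay at 0 → 322; mimic → 464 − 59 × 1.2 = 393.2. IC fails (322 < 393.2).
1 of 2 constraints hold, so this profile is not an equilibrium.

1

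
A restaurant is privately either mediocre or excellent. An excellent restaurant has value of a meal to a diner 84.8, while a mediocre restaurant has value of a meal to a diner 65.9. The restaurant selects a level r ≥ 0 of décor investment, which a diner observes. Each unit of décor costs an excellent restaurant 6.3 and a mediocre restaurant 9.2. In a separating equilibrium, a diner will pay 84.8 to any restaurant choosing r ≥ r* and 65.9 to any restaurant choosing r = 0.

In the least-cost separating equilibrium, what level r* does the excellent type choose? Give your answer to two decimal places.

2.05

A mediocre restaurant choosing r = 0 receives 65.9.
Imitating at r* instead would pay 84.8 at cost 9.2·r*, netting 84.8 − 9.2·r*.
Indifference: 65.9 = 84.8 − 9.2·r*, so r* = (84.8 − 65.9) / 9.2 ≈ 2.05.
At r* the mediocre type's incentive constraint just binds; the excellent type strictly prefers r* since its per-unit cost is lower.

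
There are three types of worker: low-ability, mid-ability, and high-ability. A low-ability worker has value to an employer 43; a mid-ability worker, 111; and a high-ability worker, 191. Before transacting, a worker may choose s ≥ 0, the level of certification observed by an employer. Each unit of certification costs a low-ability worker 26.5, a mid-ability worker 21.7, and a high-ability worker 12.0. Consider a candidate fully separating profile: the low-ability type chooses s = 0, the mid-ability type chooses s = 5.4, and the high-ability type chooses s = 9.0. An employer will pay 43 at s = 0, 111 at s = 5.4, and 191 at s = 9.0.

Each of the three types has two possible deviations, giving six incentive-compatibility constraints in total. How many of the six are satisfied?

4

High-ability (own payoff 191 − 12.0×9.0 = 83): to s=0 gives 43 → no gain ✓; to s=5.4 gives 111 − 12.0×5.4 = 46.2 → no gain ✓.
Mid-ability (own payoff 111 − 21.7×5.4 = -6.18): to s=0 gives 43 → profitable ✗; to s=9.0 gives 191 − 21.7×9.0 = -4.3 → profitable ✗.
Low-ability (own payoff 43): to s=5.4 gives 111 − 26.5×5.4 = -32.1 → no gain ✓; to s=9.0 gives 191 − 26.5×9.0 = -47.5 → no gain ✓.
4 of the 6 constraints hold; not an equilibrium.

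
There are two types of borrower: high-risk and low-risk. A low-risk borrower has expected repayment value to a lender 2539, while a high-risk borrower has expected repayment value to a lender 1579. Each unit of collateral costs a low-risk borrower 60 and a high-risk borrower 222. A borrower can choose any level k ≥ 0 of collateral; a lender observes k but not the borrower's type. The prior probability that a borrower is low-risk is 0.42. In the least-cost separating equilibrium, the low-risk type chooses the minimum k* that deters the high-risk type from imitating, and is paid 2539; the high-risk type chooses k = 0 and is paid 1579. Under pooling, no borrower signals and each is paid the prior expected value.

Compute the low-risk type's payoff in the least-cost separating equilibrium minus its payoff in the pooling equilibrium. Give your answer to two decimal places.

297.34

Least-cost separating signal: k* solves 1579 = 2539 − 222·k*, so k* = (2539 − 1579)/222 ≈ 4.3243.
Low-risk type's separating payoff: 2539 − 60 × k* = 2539 − 60 × (2539 − 1579)/222 = 2539 − 57600/222 ≈ 2279.5405.
Pooling payoff: 0.42 × 2539 + 0.58 × 1579 = 1982.2.
Difference: 2279.5405 − 1982.2 = 297.3405, i.e. 297.34 to two decimal places.
The low-risk type prefers to separate.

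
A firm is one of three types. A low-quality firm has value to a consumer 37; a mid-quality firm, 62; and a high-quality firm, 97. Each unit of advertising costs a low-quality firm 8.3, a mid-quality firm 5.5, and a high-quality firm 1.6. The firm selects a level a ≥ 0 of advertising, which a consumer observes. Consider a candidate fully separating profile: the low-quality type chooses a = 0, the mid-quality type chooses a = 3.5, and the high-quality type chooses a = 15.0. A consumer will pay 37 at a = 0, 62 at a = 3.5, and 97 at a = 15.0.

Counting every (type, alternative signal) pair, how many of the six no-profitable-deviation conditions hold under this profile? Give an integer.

Mid-quality (own payoff 62 − 5.5×3.5 = 42.75): to a=0 gives 37 → no gain ✓; to a=15.0 gives 97 − 5.5×15.0 = 14.5 → no gain ✓.
Low-quality (own payoff 37): to a=3.5 gives 62 − 8.3×3.5 = 32.95 → no gain ✓; to a=15.0 gives 97 − 8.3×15.0 = -27.5 → no gain ✓.
High-quality (own payoff 97 − 1.6×15.0 = 73): to a=0 gives 37 → no gain ✓; to a=3.5 gives 62 − 1.6×3.5 = 56.4 → no gain ✓.
6 of the 6 constraints hold; this profile is a separating equilibrium.

6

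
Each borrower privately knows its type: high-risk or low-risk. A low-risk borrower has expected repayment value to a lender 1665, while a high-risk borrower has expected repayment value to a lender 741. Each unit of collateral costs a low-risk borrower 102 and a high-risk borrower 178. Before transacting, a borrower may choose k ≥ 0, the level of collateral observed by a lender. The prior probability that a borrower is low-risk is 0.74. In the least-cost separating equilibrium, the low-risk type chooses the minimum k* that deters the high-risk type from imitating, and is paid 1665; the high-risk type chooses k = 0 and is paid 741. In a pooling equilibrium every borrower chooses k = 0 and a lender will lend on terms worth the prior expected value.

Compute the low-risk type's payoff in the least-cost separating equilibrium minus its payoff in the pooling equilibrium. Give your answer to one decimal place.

Least-cost separating signal: k* solves 741 = 1665 − 178·k*, so k* = (1665 − 741)/178 ≈ 5.1910.
Low-risk type's separating payoff: 1665 − 102 × k* = 1665 − 102 × (1665 − 741)/178 = 1665 − 94248/178 ≈ 1135.517.
Pooling payoff: 0.74 × 1665 + 0.26 × 741 = 1424.76.
Difference: 1135.517 − 1424.76 = -289.243, i.e. -289.2 to one decimal place.
The low-risk type would prefer the pooling outcome.

-289.2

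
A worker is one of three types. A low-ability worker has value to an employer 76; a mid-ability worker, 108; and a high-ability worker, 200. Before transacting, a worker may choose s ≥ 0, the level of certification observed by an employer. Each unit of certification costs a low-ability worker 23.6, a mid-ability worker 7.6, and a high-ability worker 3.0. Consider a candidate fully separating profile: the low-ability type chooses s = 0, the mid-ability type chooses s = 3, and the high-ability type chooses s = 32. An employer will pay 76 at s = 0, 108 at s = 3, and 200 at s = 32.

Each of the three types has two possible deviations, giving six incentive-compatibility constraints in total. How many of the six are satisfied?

6

Low-ability (own payoff 76): to s=3 gives 108 − 23.6×3 = 37.2 → no gain ✓; to s=32 gives 200 − 23.6×32 = -555.2 → no gain ✓.
High-ability (own payoff 200 − 3.0×32 = 104): to s=0 gives 76 → no gain ✓; to s=3 gives 108 − 3.0×3 = 99 → no gain ✓.
Mid-ability (own payoff 108 − 7.6×3 = 85.2): to s=0 gives 76 → no gain ✓; to s=32 gives 200 − 7.6×32 = -43.2 → no gain ✓.
6 of the 6 constraints hold; this profile is a separating equilibrium.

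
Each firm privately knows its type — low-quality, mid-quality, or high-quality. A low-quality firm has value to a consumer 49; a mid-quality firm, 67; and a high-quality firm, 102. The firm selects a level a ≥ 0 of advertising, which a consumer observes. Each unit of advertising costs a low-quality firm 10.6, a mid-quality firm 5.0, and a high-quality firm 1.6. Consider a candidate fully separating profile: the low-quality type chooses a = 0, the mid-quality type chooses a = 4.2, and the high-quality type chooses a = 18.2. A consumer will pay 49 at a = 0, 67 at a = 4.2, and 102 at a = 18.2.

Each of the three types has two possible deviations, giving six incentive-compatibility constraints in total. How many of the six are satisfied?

5

High-quality (own payoff 102 − 1.6×18.2 = 72.88): to a=0 gives 49 → no gain ✓; to a=4.2 gives 67 − 1.6×4.2 = 60.28 → no gain ✓.
Mid-quality (own payoff 67 − 5.0×4.2 = 46): to a=0 gives 49 → profitable ✗; to a=18.2 gives 102 − 5.0×18.2 = 11 → no gain ✓.
Low-quality (own payoff 49): to a=4.2 gives 67 − 10.6×4.2 = 22.48 → no gain ✓; to a=18.2 gives 102 − 10.6×18.2 = -90.92 → no gain ✓.
5 of the 6 constraints hold; not an equilibrium.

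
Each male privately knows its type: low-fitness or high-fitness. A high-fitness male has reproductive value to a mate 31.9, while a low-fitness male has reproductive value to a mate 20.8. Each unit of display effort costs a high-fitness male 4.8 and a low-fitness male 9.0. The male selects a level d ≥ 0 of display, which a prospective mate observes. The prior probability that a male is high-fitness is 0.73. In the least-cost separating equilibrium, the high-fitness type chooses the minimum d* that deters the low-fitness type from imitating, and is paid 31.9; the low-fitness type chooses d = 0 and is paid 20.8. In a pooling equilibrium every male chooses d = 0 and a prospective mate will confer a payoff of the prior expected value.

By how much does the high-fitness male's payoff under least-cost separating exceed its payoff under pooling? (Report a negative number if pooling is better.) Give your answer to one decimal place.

Least-cost separating signal: d* solves 20.8 = 31.9 − 9.0·d*, so d* = (31.9 − 20.8)/9.0 ≈ 1.2333.
High-fitness type's separating payoff: 31.9 − 4.8 × d* = 31.9 − 4.8 × (31.9 − 20.8)/9.0 = 31.9 − 53.28/9.0 = 25.98.
Pooling payoff: 0.73 × 31.9 + 0.27 × 20.8 = 28.903.
Difference: 25.98 − 28.903 = -2.923, i.e. -2.9 to one decimal place.
The high-fitness type would prefer the pooling outcome.

-2.9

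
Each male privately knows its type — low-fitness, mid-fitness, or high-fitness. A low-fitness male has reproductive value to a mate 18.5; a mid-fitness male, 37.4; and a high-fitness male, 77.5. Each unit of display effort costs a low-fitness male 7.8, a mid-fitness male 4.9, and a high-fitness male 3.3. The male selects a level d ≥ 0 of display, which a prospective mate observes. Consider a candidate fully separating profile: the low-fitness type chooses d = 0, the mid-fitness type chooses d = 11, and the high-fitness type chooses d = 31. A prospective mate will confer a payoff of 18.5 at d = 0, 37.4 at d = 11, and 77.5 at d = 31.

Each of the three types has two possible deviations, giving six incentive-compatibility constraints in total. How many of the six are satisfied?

3

Mid-fitness (own payoff 37.4 − 4.9×11 = -16.5): to d=0 gives 18.5 → profitable ✗; to d=31 gives 77.5 − 4.9×31 = -74.4 → no gain ✓.
Low-fitness (own payoff 18.5): to d=11 gives 37.4 − 7.8×11 = -48.4 → no gain ✓; to d=31 gives 77.5 − 7.8×31 = -164.3 → no gain ✓.
High-fitness (own payoff 77.5 − 3.3×31 = -24.8): to d=0 gives 18.5 → profitable ✗; to d=11 gives 37.4 − 3.3×11 = 1.1 → profitable ✗.
3 of the 6 constraints hold; not an equilibrium.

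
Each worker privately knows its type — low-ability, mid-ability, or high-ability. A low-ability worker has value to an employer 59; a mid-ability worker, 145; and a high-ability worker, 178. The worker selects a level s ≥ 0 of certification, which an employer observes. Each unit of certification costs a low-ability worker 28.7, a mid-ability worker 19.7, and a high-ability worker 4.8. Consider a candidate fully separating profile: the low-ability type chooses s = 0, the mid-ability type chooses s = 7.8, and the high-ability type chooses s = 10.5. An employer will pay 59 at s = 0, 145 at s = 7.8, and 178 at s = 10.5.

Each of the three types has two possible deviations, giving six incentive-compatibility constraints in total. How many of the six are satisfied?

High-ability (own payoff 178 − 4.8×10.5 = 127.6): to s=0 gives 59 → no gain ✓; to s=7.8 gives 145 − 4.8×7.8 = 107.56 → no gain ✓.
Mid-ability (own payoff 145 − 19.7×7.8 = -8.66): to s=0 gives 59 → profitable ✗; to s=10.5 gives 178 − 19.7×10.5 = -28.85 → no gain ✓.
Low-ability (own payoff 59): to s=7.8 gives 145 − 28.7×7.8 = -78.86 → no gain ✓; to s=10.5 gives 178 − 28.7×10.5 = -123.35 → no gain ✓.
5 of the 6 constraints hold; not an equilibrium.

5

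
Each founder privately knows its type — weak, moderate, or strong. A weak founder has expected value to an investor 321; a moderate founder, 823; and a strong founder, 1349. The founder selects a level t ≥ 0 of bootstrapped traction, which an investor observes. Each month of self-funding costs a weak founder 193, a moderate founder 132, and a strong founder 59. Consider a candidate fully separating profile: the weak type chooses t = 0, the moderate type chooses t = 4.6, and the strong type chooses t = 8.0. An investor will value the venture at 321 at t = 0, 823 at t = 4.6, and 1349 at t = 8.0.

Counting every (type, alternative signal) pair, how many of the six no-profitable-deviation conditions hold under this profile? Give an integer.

4

Strong (own payoff 1349 − 59×8.0 = 877): to t=0 gives 321 → no gain ✓; to t=4.6 gives 823 − 59×4.6 = 551.6 → no gain ✓.
Moderate (own payoff 823 − 132×4.6 = 215.8): to t=0 gives 321 → profitable ✗; to t=8.0 gives 1349 − 132×8.0 = 293 → profitable ✗.
Weak (own payoff 321): to t=4.6 gives 823 − 193×4.6 = -64.8 → no gain ✓; to t=8.0 gives 1349 − 193×8.0 = -195 → no gain ✓.
4 of the 6 constraints hold; not an equilibrium.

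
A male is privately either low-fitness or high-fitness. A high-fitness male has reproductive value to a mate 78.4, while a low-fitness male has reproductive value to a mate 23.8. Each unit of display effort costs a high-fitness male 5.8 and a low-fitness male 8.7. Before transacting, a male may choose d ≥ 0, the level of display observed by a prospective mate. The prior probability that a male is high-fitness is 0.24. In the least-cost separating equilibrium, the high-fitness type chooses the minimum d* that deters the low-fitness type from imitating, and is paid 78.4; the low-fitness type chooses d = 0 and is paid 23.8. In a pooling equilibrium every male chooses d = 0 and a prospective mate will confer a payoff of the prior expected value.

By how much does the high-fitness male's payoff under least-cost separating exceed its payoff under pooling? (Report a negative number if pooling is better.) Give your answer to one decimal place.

5.1

Least-cost separating signal: d* solves 23.8 = 78.4 − 8.7·d*, so d* = (78.4 − 23.8)/8.7 ≈ 6.2759.
High-fitness type's separating payoff: 78.4 − 5.8 × d* = 78.4 − 5.8 × (78.4 − 23.8)/8.7 = 78.4 − 316.68/8.7 = 42.
Pooling payoff: 0.24 × 78.4 + 0.76 × 23.8 = 36.904.
Difference: 42 − 36.904 = 5.096, i.e. 5.1 to one decimal place.
The high-fitness type prefers to separate.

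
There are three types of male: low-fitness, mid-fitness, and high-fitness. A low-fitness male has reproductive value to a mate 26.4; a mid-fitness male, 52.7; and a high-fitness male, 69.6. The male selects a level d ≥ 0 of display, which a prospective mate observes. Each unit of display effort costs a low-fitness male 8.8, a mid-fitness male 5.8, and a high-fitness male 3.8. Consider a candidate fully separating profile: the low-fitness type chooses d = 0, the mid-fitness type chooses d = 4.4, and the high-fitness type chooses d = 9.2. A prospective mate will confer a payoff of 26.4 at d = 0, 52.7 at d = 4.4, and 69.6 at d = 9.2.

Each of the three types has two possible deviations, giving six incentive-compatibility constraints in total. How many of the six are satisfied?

Low-fitness (own payoff 26.4): to d=4.4 gives 52.7 − 8.8×4.4 = 13.98 → no gain ✓; to d=9.2 gives 69.6 − 8.8×9.2 = -11.36 → no gain ✓.
High-fitness (own payoff 69.6 − 3.8×9.2 = 34.64): to d=0 gives 26.4 → no gain ✓; to d=4.4 gives 52.7 − 3.8×4.4 = 35.98 → profitable ✗.
Mid-fitness (own payoff 52.7 − 5.8×4.4 = 27.18): to d=0 gives 26.4 → no gain ✓; to d=9.2 gives 69.6 − 5.8×9.2 = 16.24 → no gain ✓.
5 of the 6 constraints hold; not an equilibrium.

5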